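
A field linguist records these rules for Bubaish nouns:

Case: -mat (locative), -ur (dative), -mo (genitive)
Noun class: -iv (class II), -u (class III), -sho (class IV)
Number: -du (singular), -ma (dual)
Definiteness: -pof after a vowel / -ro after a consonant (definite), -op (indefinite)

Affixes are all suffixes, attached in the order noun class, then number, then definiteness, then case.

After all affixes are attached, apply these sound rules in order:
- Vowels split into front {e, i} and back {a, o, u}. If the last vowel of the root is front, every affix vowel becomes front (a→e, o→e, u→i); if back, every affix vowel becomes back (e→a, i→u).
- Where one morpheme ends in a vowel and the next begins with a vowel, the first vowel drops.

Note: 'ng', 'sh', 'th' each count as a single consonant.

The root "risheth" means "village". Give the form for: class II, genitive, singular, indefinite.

rishethivdepme

Attach noun class class II -iv → rishethiv.
Attach number singular -du → rishethivdu.
Attach definiteness indefinite -op → rishethivduop.
Attach case genitive -mo → rishethivduopmo.
Apply vowel harmony: rishethivduopmo → rishethivdiepme.
Apply vowel deletion: rishethivdiepme → rishethivdepme.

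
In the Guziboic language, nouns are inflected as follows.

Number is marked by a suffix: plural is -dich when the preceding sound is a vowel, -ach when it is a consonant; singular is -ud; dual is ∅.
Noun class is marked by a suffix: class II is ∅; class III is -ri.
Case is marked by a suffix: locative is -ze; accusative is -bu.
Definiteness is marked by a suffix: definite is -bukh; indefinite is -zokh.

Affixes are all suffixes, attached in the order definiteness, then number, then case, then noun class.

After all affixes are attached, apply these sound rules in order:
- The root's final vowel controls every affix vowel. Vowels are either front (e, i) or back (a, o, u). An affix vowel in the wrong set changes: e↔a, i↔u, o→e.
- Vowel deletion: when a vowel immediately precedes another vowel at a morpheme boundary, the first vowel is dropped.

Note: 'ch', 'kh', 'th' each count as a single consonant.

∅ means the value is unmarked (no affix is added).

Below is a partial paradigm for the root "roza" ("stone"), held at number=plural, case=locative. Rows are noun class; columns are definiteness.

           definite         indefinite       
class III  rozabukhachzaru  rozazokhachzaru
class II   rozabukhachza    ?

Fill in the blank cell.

Attach definiteness indefinite -zokh → rozazokh.
Attach number plural -ach (after consonant 'kh') → rozazokhach.
Attach case locative -ze → rozazokhachze.
noun class = class II: zero marking, form stays rozazokhachze.
Apply vowel harmony: rozazokhachze → rozazokhachza.
Vowel deletion: no change.

rozazokhachza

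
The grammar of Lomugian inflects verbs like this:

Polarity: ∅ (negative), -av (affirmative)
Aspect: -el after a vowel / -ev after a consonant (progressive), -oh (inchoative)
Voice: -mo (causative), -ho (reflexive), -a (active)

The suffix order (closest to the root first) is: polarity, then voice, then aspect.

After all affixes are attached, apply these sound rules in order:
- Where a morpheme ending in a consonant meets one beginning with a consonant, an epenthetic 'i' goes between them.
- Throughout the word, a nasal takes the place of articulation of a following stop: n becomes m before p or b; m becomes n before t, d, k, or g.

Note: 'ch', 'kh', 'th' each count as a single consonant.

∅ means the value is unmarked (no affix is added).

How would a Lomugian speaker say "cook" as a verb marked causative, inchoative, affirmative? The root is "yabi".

Attach polarity affirmative -av → yabiav.
Attach voice causative -mo → yabiavmo.
Attach aspect inchoative -oh → yabiavmooh.
Apply epenthesis: yabiavmooh → yabiavimooh.
Nasal assimilation: no change.

yabiavimooh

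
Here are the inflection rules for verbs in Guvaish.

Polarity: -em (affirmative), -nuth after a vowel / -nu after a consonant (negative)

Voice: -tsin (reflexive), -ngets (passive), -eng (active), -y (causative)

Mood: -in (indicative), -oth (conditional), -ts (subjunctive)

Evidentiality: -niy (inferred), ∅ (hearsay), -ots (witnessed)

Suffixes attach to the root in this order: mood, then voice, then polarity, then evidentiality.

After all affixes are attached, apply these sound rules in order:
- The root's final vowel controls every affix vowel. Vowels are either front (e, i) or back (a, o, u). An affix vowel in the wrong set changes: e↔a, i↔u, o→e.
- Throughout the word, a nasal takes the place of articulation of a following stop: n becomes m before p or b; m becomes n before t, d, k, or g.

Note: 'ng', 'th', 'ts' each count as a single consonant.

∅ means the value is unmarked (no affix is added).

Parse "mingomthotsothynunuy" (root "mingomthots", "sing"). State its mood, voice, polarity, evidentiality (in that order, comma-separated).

conditional, causative, negative, inferred

Segment: mingomthots-oth-y-nu-niy.
mood: -oth → conditional.
voice: -y → causative.
polarity: -nuth/nu → negative.
evidentiality: -niy → inferred.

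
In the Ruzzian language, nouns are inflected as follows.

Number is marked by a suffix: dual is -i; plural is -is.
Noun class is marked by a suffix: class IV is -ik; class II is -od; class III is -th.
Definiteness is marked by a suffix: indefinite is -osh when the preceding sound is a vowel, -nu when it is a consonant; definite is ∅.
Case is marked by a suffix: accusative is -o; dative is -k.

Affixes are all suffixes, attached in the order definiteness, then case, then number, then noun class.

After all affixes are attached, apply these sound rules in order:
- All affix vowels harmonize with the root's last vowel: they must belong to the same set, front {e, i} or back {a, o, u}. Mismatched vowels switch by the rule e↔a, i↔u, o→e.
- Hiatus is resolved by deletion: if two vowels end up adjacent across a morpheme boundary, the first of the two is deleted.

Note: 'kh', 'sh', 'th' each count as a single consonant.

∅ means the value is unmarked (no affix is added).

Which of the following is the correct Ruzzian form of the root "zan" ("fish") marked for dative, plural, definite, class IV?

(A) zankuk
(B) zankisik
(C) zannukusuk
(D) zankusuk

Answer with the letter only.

D

definiteness = definite: zero marking, form stays zan.
Attach case dative -k → zank.
Attach number plural -is → zankis.
Attach noun class class IV -ik → zankisik.
Apply vowel harmony: zankisik → zankusuk.
Vowel deletion: no change.
So the correct form is zankusuk, option (D).
(C) zannukusuk is wrong: it uses indefinite instead of definite for definiteness.
(B) zankisik is wrong: it fails to apply the sound rule(s).
(A) zankuk is wrong: it uses dual instead of plural for number.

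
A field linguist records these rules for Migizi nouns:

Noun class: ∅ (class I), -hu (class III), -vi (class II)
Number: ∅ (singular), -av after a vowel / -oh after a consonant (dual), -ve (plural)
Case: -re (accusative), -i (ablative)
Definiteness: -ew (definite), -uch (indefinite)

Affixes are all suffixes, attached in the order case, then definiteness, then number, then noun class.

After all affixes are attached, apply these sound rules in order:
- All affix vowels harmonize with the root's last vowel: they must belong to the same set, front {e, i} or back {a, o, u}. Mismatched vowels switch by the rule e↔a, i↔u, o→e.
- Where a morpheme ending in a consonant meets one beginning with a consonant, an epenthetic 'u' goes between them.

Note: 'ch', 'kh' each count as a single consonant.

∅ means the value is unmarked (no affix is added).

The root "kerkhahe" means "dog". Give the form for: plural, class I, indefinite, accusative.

kerkhahereichuve

Attach case accusative -re → kerkhahere.
Attach definiteness indefinite -uch → kerkhahereuch.
Attach number plural -ve → kerkhahereuchve.
noun class = class I: zero marking, form stays kerkhahereuchve.
Apply vowel harmony: kerkhahereuchve → kerkhahereichve.
Apply epenthesis: kerkhahereichve → kerkhahereichuve.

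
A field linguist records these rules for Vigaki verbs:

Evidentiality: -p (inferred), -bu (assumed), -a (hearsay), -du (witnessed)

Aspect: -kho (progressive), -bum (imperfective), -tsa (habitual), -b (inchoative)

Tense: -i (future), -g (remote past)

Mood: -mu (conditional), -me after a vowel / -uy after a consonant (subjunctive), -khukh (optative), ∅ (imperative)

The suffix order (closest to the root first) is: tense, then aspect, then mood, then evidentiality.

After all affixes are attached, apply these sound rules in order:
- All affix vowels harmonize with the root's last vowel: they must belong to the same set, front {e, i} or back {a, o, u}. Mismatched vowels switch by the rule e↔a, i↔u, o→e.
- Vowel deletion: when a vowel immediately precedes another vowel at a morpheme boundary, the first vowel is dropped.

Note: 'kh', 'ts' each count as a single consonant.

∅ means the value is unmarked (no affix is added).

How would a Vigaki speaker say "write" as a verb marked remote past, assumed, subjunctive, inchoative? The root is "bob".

Attach tense remote past -g → bobg.
Attach aspect inchoative -b → bobgb.
Attach mood subjunctive -uy (after consonant 'b') → bobgbuy.
Attach evidentiality assumed -bu → bobgbuybu.
Vowel harmony: no change.
Vowel deletion: no change.

bobgbuybu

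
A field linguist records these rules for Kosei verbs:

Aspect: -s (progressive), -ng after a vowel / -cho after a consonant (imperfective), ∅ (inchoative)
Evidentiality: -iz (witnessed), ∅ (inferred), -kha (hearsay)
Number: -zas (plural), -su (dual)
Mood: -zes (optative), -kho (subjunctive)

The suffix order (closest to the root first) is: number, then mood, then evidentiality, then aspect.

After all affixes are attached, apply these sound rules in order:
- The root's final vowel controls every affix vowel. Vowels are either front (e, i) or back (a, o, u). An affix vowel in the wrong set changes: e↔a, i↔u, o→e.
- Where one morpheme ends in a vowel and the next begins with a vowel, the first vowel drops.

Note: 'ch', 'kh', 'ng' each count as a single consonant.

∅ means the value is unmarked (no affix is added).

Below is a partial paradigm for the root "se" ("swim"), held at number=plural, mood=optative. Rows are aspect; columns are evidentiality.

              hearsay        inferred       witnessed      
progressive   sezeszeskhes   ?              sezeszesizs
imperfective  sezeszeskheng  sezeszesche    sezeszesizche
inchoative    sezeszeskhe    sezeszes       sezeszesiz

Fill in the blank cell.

Attach number plural -zas → sezas.
Attach mood optative -zes → sezaszes.
evidentiality = inferred: zero marking, form stays sezaszes.
Attach aspect progressive -s → sezaszess.
Apply vowel harmony: sezaszess → sezeszess.
Vowel deletion: no change.

sezeszess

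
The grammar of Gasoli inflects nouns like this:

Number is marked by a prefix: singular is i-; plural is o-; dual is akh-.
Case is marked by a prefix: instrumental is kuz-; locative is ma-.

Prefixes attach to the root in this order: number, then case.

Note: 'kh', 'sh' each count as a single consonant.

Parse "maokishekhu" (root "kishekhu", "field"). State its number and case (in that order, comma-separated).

Segment: ma-o-kishekhu.
number: o- → plural.
case: ma- → locative.

plural, locative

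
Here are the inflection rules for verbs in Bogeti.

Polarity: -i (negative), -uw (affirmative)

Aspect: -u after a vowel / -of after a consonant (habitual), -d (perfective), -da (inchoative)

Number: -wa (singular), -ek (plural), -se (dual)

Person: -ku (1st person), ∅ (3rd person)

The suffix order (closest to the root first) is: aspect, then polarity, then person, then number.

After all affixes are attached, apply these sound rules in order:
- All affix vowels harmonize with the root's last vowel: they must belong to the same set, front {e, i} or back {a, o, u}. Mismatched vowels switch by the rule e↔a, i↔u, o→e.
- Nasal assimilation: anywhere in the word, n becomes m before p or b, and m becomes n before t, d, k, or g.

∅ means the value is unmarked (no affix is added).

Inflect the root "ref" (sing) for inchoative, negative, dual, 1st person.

refdeikise

Attach aspect inchoative -da → refda.
Attach polarity negative -i → refdai.
Attach person 1st person -ku → refdaiku.
Attach number dual -se → refdaikuse.
Apply vowel harmony: refdaikuse → refdeikise.
Nasal assimilation: no change.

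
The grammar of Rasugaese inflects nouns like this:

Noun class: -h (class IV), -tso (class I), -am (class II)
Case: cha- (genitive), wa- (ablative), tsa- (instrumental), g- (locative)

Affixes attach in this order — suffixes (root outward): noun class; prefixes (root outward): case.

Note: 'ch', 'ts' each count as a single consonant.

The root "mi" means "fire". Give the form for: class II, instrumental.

tsamiam

Attach noun class class II -am → miam.
Attach case instrumental tsa- → tsamiam.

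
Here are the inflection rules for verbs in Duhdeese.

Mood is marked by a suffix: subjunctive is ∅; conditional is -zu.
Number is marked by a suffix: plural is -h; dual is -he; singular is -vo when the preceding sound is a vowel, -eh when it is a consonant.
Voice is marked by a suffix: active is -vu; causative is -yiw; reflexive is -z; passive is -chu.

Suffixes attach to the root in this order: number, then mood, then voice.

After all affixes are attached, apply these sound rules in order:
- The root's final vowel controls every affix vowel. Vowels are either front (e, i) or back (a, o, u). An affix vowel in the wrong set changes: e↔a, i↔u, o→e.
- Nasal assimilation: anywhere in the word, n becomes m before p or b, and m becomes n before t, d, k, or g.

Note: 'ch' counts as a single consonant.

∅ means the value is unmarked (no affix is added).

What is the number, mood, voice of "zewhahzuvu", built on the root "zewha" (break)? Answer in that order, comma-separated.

Segment: zewha-h-zu-vu.
number: -h → plural.
mood: -zu → conditional.
voice: -vu → active.

plural, conditional, active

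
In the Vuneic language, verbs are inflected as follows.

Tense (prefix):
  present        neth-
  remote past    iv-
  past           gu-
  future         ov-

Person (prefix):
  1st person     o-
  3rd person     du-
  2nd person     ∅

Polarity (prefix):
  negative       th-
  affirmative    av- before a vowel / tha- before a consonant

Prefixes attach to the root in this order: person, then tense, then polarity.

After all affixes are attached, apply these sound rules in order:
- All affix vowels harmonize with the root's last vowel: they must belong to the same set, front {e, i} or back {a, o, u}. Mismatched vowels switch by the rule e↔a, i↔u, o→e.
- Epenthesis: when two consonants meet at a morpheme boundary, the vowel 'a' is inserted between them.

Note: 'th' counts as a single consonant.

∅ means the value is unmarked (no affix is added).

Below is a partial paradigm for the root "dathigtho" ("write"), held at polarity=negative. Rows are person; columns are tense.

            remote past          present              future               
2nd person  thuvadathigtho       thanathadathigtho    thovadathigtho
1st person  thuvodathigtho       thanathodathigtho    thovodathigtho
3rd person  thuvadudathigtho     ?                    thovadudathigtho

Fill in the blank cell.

thanathadudathigtho

Attach person 3rd person du- → dudathigtho.
Attach tense present neth- → nethdudathigtho.
Attach polarity negative th- → thnethdudathigtho.
Apply vowel harmony: thnethdudathigtho → thnathdudathigtho.
Apply epenthesis: thnathdudathigtho → thanathadudathigtho.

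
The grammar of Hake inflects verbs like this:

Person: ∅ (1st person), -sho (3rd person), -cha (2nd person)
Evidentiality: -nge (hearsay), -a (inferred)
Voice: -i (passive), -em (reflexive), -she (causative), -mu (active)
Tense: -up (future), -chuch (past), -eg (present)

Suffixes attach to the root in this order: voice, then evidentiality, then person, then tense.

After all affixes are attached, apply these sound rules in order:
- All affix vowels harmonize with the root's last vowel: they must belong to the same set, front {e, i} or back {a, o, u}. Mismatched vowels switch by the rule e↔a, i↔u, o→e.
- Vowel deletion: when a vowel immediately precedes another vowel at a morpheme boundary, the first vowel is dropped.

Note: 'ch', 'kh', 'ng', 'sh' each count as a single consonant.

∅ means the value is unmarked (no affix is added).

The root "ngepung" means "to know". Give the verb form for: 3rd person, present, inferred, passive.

ngepungashag

Attach voice passive -i → ngepungi.
Attach evidentiality inferred -a → ngepungia.
Attach person 3rd person -sho → ngepungiasho.
Attach tense present -eg → ngepungiashoeg.
Apply vowel harmony: ngepungiashoeg → ngepunguashoag.
Apply vowel deletion: ngepunguashoag → ngepungashag.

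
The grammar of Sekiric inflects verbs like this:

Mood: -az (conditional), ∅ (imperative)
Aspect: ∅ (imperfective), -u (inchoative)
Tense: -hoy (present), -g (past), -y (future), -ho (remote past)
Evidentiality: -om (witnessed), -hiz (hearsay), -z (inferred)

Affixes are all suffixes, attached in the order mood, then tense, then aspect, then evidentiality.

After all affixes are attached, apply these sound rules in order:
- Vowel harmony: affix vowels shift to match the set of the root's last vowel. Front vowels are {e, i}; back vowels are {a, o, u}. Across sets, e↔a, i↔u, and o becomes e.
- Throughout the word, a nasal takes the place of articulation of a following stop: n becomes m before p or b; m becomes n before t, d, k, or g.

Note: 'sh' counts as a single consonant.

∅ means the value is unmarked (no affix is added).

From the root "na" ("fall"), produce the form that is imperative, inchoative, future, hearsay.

nayuhuz

mood = imperative: zero marking, form stays na.
Attach tense future -y → nay.
Attach aspect inchoative -u → nayu.
Attach evidentiality hearsay -hiz → nayuhiz.
Apply vowel harmony: nayuhiz → nayuhuz.
Nasal assimilation: no change.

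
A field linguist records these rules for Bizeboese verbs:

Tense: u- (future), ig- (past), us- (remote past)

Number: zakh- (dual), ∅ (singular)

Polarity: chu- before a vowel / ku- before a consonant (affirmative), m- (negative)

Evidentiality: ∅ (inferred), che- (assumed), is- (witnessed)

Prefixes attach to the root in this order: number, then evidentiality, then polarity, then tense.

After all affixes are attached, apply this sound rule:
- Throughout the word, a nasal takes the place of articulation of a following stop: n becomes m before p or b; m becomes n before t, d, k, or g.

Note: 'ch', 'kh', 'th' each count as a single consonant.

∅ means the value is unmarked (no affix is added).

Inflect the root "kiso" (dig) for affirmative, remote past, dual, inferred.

Attach number dual zakh- → zakhkiso.
evidentiality = inferred: zero marking, form stays zakhkiso.
Attach polarity affirmative ku- (before consonant 'z') → kuzakhkiso.
Attach tense remote past us- → uskuzakhkiso.
Nasal assimilation: no change.

uskuzakhkiso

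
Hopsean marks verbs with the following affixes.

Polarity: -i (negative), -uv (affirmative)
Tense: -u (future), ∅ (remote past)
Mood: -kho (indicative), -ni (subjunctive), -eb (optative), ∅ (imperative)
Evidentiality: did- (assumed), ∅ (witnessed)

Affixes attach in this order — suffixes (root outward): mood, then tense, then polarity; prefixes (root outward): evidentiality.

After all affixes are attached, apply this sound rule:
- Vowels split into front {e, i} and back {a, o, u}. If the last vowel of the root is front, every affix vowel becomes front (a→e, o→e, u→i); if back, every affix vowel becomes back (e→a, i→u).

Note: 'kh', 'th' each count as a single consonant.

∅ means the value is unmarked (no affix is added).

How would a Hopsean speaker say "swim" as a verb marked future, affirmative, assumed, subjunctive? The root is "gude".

Attach mood subjunctive -ni → gudeni.
Attach tense future -u → gudeniu.
Attach evidentiality assumed did- → didgudeniu.
Attach polarity affirmative -uv → didgudeniuuv.
Apply vowel harmony: didgudeniuuv → didgudeniiiv.

didgudeniiiv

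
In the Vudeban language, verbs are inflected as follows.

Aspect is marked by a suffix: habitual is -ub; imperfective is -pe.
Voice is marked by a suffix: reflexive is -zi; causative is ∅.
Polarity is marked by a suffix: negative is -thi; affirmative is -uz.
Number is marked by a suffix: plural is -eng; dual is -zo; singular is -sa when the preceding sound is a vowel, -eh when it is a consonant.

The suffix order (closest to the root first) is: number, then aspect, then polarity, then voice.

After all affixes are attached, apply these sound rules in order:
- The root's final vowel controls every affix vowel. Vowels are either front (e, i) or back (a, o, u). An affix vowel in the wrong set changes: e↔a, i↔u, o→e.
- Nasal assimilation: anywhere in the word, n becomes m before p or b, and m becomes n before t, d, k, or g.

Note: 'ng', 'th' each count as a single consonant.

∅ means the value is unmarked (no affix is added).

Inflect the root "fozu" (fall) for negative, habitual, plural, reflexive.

Attach number plural -eng → fozueng.
Attach aspect habitual -ub → fozuengub.
Attach polarity negative -thi → fozuengubthi.
Attach voice reflexive -zi → fozuengubthizi.
Apply vowel harmony: fozuengubthizi → fozuangubthuzu.
Nasal assimilation: no change.

fozuangubthuzu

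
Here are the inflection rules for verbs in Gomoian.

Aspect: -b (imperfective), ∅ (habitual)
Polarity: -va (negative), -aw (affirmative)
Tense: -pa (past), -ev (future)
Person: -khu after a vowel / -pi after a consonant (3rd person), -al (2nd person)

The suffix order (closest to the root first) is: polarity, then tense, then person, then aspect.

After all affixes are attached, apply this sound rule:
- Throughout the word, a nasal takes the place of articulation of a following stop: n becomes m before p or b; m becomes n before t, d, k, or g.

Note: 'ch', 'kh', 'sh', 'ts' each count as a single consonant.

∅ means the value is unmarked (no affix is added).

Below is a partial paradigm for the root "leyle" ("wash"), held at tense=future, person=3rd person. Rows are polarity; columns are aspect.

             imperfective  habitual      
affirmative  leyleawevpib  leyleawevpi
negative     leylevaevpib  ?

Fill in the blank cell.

Attach polarity negative -va → leyleva.
Attach tense future -ev → leylevaev.
Attach person 3rd person -pi (after consonant 'v') → leylevaevpi.
aspect = habitual: zero marking, form stays leylevaevpi.
Nasal assimilation: no change.

leylevaevpi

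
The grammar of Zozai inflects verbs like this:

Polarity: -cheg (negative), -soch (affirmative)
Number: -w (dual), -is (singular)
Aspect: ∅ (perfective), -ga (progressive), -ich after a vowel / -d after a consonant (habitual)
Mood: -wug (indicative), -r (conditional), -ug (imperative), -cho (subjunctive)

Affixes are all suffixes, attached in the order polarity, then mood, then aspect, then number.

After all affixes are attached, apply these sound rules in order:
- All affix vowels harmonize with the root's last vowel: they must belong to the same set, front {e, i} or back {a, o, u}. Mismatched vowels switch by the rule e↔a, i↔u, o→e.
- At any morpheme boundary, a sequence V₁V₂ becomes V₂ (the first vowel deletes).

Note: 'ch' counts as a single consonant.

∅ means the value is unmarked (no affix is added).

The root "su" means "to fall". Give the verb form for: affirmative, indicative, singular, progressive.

Attach polarity affirmative -soch → susoch.
Attach mood indicative -wug → susochwug.
Attach aspect progressive -ga → susochwugga.
Attach number singular -is → susochwuggais.
Apply vowel harmony: susochwuggais → susochwuggaus.
Apply vowel deletion: susochwuggaus → susochwuggus.

susochwuggus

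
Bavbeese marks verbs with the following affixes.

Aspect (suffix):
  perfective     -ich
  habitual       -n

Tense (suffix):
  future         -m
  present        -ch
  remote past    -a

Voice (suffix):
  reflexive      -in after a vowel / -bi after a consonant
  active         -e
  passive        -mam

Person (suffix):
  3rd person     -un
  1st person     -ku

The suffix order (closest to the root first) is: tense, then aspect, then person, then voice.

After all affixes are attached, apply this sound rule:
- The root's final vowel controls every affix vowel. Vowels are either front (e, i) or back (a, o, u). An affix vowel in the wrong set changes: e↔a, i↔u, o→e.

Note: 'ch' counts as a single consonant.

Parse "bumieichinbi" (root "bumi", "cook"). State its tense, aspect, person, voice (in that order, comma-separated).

remote past, perfective, 3rd person, reflexive

Segment: bumi-a-ich-un-bi.
tense: -a → remote past.
aspect: -ich → perfective.
person: -un → 3rd person.
voice: -in/bi → reflexive.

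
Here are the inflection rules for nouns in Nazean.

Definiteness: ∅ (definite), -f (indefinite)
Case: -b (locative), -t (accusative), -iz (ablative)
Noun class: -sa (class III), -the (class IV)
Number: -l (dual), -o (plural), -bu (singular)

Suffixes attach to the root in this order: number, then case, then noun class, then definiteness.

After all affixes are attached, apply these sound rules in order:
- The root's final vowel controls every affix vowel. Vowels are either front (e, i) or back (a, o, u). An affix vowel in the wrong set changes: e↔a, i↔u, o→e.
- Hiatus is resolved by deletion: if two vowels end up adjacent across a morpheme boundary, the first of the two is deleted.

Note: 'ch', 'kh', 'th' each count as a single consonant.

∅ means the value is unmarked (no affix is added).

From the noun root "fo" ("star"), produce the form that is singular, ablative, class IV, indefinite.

Attach number singular -bu → fobu.
Attach case ablative -iz → fobuiz.
Attach noun class class IV -the → fobuizthe.
Attach definiteness indefinite -f → fobuizthef.
Apply vowel harmony: fobuizthef → fobuuzthaf.
Apply vowel deletion: fobuuzthaf → fobuzthaf.

fobuzthaf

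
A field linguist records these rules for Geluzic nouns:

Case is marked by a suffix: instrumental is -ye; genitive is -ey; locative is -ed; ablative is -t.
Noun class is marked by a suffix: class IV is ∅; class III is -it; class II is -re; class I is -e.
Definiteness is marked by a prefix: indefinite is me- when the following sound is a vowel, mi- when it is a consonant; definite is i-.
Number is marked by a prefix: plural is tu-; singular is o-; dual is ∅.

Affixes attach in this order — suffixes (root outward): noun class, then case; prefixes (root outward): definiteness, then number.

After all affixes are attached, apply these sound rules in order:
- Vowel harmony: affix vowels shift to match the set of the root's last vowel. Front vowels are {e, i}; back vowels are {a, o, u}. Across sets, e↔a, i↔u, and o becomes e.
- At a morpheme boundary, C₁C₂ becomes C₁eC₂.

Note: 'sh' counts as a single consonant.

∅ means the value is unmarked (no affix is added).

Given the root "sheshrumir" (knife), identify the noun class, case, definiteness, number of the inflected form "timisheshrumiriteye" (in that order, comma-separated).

Segment: tu-mi-sheshrumir-it-ye.
noun class: -it → class III.
case: -ye → instrumental.
definiteness: me/mi- → indefinite.
number: tu- → plural.

class III, instrumental, indefinite, plural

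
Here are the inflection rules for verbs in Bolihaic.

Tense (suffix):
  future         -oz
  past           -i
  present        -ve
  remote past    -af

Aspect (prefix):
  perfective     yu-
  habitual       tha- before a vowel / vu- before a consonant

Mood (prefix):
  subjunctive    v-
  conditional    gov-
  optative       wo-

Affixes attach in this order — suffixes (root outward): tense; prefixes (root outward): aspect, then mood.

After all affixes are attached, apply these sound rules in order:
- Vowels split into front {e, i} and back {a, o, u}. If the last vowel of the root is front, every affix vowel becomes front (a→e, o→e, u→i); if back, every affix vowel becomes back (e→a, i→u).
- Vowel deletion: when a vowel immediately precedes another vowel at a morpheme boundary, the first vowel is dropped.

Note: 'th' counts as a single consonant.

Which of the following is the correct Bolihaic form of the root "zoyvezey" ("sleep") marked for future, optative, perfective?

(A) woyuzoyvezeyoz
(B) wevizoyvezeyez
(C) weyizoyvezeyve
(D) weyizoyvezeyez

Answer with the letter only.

D

Attach tense future -oz → zoyvezeyoz.
Attach aspect perfective yu- → yuzoyvezeyoz.
Attach mood optative wo- → woyuzoyvezeyoz.
Apply vowel harmony: woyuzoyvezeyoz → weyizoyvezeyez.
Vowel deletion: no change.
So the correct form is weyizoyvezeyez, option (D).
(B) wevizoyvezeyez is wrong: it uses habitual instead of perfective for aspect.
(A) woyuzoyvezeyoz is wrong: it fails to apply the sound rule(s).
(C) weyizoyvezeyve is wrong: it uses present instead of future for tense.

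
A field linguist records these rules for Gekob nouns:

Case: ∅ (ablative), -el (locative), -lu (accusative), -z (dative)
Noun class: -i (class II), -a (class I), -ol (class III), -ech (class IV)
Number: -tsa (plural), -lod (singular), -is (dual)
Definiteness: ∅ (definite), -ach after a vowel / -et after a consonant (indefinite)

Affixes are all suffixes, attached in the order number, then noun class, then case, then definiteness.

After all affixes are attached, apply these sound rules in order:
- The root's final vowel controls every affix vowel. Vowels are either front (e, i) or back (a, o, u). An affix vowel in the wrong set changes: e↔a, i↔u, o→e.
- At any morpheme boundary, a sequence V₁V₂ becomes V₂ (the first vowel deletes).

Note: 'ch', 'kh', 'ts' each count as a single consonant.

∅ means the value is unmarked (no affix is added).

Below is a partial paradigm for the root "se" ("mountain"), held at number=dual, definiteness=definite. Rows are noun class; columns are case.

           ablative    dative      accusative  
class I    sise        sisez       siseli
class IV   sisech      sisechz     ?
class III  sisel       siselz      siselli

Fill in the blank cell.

sisechli

Attach number dual -is → seis.
Attach noun class class IV -ech → seisech.
Attach case accusative -lu → seisechlu.
definiteness = definite: zero marking, form stays seisechlu.
Apply vowel harmony: seisechlu → seisechli.
Apply vowel deletion: seisechli → sisechli.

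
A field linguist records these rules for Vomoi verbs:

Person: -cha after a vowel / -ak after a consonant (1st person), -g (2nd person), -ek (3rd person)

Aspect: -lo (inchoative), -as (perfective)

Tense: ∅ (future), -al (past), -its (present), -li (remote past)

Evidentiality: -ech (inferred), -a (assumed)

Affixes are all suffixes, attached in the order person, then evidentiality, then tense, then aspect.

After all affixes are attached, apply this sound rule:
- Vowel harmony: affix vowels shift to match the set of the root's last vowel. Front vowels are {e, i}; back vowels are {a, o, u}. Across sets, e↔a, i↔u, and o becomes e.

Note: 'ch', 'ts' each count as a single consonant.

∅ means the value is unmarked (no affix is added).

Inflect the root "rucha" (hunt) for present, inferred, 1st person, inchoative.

ruchachaachutslo

Attach person 1st person -cha (after vowel 'a') → ruchacha.
Attach evidentiality inferred -ech → ruchachaech.
Attach tense present -its → ruchachaechits.
Attach aspect inchoative -lo → ruchachaechitslo.
Apply vowel harmony: ruchachaechitslo → ruchachaachutslo.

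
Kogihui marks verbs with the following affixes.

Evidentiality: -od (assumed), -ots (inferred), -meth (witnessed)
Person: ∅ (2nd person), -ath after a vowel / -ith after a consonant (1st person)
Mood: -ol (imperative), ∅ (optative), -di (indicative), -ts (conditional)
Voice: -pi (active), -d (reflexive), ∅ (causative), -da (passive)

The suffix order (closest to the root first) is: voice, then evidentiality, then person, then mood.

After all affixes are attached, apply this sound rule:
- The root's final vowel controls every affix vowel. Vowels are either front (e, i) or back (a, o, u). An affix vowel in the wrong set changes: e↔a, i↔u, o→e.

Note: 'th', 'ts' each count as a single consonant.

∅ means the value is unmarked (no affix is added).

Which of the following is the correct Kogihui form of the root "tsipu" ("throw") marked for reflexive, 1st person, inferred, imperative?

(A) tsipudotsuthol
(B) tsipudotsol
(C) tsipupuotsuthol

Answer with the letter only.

A

Attach voice reflexive -d → tsipud.
Attach evidentiality inferred -ots → tsipudots.
Attach person 1st person -ith (after consonant 'ts') → tsipudotsith.
Attach mood imperative -ol → tsipudotsithol.
Apply vowel harmony: tsipudotsithol → tsipudotsuthol.
So the correct form is tsipudotsuthol, option (A).
(C) tsipupuotsuthol is wrong: it uses active instead of reflexive for voice.
(B) tsipudotsol is wrong: it uses 2nd person instead of 1st person for person.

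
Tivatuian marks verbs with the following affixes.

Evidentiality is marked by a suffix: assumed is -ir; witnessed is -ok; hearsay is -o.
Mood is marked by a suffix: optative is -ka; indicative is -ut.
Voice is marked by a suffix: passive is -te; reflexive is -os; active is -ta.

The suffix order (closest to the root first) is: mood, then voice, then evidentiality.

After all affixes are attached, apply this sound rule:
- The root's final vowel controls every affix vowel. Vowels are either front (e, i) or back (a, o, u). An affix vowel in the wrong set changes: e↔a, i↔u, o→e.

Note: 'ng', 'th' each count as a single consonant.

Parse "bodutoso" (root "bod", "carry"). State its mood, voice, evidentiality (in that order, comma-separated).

indicative, reflexive, hearsay

Segment: bod-ut-os-o.
mood: -ut → indicative.
voice: -os → reflexive.
evidentiality: -o → hearsay.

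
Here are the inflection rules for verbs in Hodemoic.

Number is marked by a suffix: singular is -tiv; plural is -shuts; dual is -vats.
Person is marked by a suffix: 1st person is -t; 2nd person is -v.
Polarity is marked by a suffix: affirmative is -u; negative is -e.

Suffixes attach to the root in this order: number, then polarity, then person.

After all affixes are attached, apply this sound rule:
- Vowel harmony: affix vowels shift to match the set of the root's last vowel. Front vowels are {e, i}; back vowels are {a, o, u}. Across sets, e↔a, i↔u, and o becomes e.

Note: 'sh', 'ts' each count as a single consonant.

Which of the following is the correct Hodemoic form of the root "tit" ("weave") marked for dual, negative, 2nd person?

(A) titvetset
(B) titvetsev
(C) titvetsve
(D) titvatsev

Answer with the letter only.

Attach number dual -vats → titvats.
Attach polarity negative -e → titvatse.
Attach person 2nd person -v → titvatsev.
Apply vowel harmony: titvatsev → titvetsev.
So the correct form is titvetsev, option (B).
(C) titvetsve is wrong: it has the affixes in the wrong order.
(A) titvetset is wrong: it uses 1st person instead of 2nd person for person.
(D) titvatsev is wrong: it fails to apply the sound rule(s).

B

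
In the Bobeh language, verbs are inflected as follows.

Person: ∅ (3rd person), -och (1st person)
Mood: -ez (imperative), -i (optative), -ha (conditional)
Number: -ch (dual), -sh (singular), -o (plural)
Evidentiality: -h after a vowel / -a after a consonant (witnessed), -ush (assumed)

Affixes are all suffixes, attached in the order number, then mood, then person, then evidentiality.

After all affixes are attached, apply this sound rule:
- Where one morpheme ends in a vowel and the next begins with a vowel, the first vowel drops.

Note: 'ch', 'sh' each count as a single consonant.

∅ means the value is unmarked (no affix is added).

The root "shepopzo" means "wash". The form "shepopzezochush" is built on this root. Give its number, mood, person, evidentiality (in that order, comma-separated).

Segment: shepopzo-o-ez-och-ush.
number: -o → plural.
mood: -ez → imperative.
person: -och → 1st person.
evidentiality: -ush → assumed.

plural, imperative, 1st person, assumed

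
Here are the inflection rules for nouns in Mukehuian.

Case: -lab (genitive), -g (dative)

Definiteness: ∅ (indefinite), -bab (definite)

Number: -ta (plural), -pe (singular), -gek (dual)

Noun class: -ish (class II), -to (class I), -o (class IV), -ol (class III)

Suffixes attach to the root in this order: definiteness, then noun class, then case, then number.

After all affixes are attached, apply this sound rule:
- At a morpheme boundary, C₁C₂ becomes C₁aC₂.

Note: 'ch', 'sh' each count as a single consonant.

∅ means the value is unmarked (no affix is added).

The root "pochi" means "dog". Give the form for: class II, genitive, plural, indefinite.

definiteness = indefinite: zero marking, form stays pochi.
Attach noun class class II -ish → pochiish.
Attach case genitive -lab → pochiishlab.
Attach number plural -ta → pochiishlabta.
Apply epenthesis: pochiishlabta → pochiishalabata.

pochiishalabata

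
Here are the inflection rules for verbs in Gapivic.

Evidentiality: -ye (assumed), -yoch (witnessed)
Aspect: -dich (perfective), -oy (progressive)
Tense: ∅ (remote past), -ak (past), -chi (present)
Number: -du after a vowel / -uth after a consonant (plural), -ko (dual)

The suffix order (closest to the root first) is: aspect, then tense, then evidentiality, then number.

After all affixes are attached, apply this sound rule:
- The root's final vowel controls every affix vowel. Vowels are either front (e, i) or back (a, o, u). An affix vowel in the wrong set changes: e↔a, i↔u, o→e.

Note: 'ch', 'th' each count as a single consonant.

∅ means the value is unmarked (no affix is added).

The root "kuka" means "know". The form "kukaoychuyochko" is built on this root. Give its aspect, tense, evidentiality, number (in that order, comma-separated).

Segment: kuka-oy-chi-yoch-ko.
aspect: -oy → progressive.
tense: -chi → present.
evidentiality: -yoch → witnessed.
number: -ko → dual.

progressive, present, witnessed, dual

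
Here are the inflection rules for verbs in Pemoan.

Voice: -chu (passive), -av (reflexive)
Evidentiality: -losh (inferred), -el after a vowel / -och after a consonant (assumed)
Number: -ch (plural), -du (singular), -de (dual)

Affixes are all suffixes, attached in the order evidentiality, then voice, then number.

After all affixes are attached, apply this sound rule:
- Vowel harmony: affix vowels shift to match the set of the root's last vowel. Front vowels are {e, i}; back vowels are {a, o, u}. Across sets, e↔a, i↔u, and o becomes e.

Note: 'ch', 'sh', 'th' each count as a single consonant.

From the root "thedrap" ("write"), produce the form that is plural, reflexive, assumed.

thedrapochavch

Attach evidentiality assumed -och (after consonant 'p') → thedrapoch.
Attach voice reflexive -av → thedrapochav.
Attach number plural -ch → thedrapochavch.
Vowel harmony: no change.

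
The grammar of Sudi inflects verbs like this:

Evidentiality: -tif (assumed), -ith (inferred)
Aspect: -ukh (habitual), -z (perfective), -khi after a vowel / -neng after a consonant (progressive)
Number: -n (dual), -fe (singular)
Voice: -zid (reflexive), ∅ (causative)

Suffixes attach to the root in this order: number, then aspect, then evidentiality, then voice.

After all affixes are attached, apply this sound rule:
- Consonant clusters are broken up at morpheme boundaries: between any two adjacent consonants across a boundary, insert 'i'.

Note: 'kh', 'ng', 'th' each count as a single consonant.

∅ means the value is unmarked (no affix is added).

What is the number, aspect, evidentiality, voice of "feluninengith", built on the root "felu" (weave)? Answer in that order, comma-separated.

Segment: felu-n-neng-ith.
number: -n → dual.
aspect: -khi/neng → progressive.
evidentiality: -ith → inferred.
voice: ∅ → causative.

dual, progressive, inferred, causative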